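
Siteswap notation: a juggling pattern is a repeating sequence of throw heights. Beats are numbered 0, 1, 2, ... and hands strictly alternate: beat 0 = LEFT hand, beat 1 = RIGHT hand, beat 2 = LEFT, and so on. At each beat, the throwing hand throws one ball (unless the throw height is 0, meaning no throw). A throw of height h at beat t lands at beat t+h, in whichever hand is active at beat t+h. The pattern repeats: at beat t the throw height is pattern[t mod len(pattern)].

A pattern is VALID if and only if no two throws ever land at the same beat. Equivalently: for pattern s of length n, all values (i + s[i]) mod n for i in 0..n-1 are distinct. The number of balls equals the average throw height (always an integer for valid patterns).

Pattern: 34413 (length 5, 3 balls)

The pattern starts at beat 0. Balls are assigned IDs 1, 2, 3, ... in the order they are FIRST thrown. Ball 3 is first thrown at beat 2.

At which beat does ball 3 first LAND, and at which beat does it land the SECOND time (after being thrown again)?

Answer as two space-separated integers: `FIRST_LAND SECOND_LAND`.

Beat 0 (L): throw ball1 h=3 -> lands@3:R; in-air after throw: [b1@3:R]
Beat 1 (R): throw ball2 h=4 -> lands@5:R; in-air after throw: [b1@3:R b2@5:R]
Beat 2 (L): throw ball3 h=4 -> lands@6:L; in-air after throw: [b1@3:R b2@5:R b3@6:L]
Beat 3 (R): throw ball1 h=1 -> lands@4:L; in-air after throw: [b1@4:L b2@5:R b3@6:L]
Beat 4 (L): throw ball1 h=3 -> lands@7:R; in-air after throw: [b2@5:R b3@6:L b1@7:R]
Beat 5 (R): throw ball2 h=3 -> lands@8:L; in-air after throw: [b3@6:L b1@7:R b2@8:L]
Beat 6 (L): throw ball3 h=4 -> lands@10:L; in-air after throw: [b1@7:R b2@8:L b3@10:L]
Beat 7 (R): throw ball1 h=4 -> lands@11:R; in-air after throw: [b2@8:L b3@10:L b1@11:R]
Beat 8 (L): throw ball2 h=1 -> lands@9:R; in-air after throw: [b2@9:R b3@10:L b1@11:R]
Beat 9 (R): throw ball2 h=3 -> lands@12:L; in-air after throw: [b3@10:L b1@11:R b2@12:L]
Beat 10 (L): throw ball3 h=3 -> lands@13:R; in-air after throw: [b1@11:R b2@12:L b3@13:R]
Ball 3: thrown@2 h=4 -> first land @6; rethrown@6 h=4 -> second land @10

Answer: 6 10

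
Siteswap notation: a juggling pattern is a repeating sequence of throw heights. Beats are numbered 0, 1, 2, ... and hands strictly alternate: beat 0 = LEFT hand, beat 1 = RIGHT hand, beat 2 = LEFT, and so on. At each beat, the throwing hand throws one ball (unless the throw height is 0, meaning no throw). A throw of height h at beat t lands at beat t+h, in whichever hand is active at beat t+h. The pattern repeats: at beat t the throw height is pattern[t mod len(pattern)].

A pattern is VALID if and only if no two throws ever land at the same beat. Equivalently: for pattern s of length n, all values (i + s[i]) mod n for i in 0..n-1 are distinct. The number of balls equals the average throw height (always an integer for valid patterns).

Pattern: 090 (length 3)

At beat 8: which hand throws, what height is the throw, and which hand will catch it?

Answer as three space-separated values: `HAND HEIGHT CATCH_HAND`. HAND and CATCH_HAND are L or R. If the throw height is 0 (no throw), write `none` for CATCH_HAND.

Answer: L 0 none

Derivation:
Beat 8: 8 mod 2 = 0, so hand = L
Throw height = pattern[8 mod 3] = pattern[2] = 0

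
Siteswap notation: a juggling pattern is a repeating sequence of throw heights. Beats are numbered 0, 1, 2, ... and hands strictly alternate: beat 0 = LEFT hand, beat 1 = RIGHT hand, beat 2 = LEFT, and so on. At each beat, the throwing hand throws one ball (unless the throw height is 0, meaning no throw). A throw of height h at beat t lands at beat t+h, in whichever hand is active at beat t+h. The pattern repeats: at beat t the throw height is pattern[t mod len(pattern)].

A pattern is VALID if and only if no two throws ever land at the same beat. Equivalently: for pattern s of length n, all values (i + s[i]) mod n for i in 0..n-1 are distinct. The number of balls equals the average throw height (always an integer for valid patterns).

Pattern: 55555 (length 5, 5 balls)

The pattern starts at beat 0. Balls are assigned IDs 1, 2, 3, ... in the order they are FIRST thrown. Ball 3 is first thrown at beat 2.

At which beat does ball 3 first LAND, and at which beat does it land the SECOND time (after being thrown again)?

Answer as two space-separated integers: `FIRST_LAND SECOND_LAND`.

Answer: 7 12

Derivation:
Beat 0 (L): throw ball1 h=5 -> lands@5:R; in-air after throw: [b1@5:R]
Beat 1 (R): throw ball2 h=5 -> lands@6:L; in-air after throw: [b1@5:R b2@6:L]
Beat 2 (L): throw ball3 h=5 -> lands@7:R; in-air after throw: [b1@5:R b2@6:L b3@7:R]
Beat 3 (R): throw ball4 h=5 -> lands@8:L; in-air after throw: [b1@5:R b2@6:L b3@7:R b4@8:L]
Beat 4 (L): throw ball5 h=5 -> lands@9:R; in-air after throw: [b1@5:R b2@6:L b3@7:R b4@8:L b5@9:R]
Beat 5 (R): throw ball1 h=5 -> lands@10:L; in-air after throw: [b2@6:L b3@7:R b4@8:L b5@9:R b1@10:L]
Beat 6 (L): throw ball2 h=5 -> lands@11:R; in-air after throw: [b3@7:R b4@8:L b5@9:R b1@10:L b2@11:R]
Beat 7 (R): throw ball3 h=5 -> lands@12:L; in-air after throw: [b4@8:L b5@9:R b1@10:L b2@11:R b3@12:L]
Beat 8 (L): throw ball4 h=5 -> lands@13:R; in-air after throw: [b5@9:R b1@10:L b2@11:R b3@12:L b4@13:R]
Beat 9 (R): throw ball5 h=5 -> lands@14:L; in-air after throw: [b1@10:L b2@11:R b3@12:L b4@13:R b5@14:L]
Beat 10 (L): throw ball1 h=5 -> lands@15:R; in-air after throw: [b2@11:R b3@12:L b4@13:R b5@14:L b1@15:R]
Beat 11 (R): throw ball2 h=5 -> lands@16:L; in-air after throw: [b3@12:L b4@13:R b5@14:L b1@15:R b2@16:L]
Beat 12 (L): throw ball3 h=5 -> lands@17:R; in-air after throw: [b4@13:R b5@14:L b1@15:R b2@16:L b3@17:R]
Ball 3: thrown@2 h=5 -> first land @7; rethrown@7 h=5 -> second land @12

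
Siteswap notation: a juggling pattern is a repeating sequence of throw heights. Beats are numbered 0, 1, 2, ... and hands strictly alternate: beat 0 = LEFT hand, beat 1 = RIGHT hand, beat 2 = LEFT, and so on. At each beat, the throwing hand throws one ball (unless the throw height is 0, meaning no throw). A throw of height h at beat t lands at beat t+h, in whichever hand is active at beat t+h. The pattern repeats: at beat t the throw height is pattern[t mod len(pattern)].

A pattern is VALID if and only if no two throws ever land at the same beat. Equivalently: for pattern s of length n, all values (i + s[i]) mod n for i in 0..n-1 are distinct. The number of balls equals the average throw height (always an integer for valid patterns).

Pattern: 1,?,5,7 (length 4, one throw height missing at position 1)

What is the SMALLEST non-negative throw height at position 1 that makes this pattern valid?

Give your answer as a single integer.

i=0: (0 + 1) mod 4 = 1
i=1: s[i]=? (unknown)
i=2: (2 + 5) mod 4 = 3
i=3: (3 + 7) mod 4 = 2
Known residues: [1, 2, 3]; need a permutation of 0..3, so missing residue r = 0
Need (1 + s) mod 4 = 0; smallest s = (0 - 1) mod 4 = 3

Answer: 3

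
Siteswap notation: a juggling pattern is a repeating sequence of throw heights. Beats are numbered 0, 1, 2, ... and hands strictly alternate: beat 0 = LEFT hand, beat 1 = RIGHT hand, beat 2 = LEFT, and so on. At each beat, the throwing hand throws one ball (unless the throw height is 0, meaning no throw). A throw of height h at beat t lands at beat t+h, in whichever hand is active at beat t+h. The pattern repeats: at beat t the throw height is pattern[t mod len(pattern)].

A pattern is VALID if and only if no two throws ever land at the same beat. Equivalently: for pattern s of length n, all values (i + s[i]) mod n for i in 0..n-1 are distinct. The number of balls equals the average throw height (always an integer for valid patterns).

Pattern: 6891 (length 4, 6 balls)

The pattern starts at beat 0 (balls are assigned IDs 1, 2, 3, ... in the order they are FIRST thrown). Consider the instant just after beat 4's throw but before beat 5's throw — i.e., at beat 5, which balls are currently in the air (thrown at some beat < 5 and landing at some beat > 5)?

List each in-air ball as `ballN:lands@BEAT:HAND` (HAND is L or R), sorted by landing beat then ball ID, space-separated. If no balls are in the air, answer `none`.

Beat 0 (L): throw ball1 h=6 -> lands@6:L; in-air after throw: [b1@6:L]
Beat 1 (R): throw ball2 h=8 -> lands@9:R; in-air after throw: [b1@6:L b2@9:R]
Beat 2 (L): throw ball3 h=9 -> lands@11:R; in-air after throw: [b1@6:L b2@9:R b3@11:R]
Beat 3 (R): throw ball4 h=1 -> lands@4:L; in-air after throw: [b4@4:L b1@6:L b2@9:R b3@11:R]
Beat 4 (L): throw ball4 h=6 -> lands@10:L; in-air after throw: [b1@6:L b2@9:R b4@10:L b3@11:R]
Beat 5 (R): throw ball5 h=8 -> lands@13:R; in-air after throw: [b1@6:L b2@9:R b4@10:L b3@11:R b5@13:R]

Answer: ball1:lands@6:L ball2:lands@9:R ball4:lands@10:L ball3:lands@11:R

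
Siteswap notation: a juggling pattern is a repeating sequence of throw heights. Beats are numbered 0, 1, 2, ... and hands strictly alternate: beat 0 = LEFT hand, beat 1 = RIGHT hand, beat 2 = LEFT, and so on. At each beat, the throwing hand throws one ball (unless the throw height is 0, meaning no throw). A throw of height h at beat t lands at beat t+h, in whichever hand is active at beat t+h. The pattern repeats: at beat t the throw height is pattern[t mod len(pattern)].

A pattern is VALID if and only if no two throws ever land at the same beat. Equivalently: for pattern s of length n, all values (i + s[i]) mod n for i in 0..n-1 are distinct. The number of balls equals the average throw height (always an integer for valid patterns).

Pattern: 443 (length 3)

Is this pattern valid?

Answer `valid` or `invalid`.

Answer: invalid

Derivation:
i=0: (i + s[i]) mod n = (0 + 4) mod 3 = 1
i=1: (i + s[i]) mod n = (1 + 4) mod 3 = 2
i=2: (i + s[i]) mod n = (2 + 3) mod 3 = 2
Residues: [1, 2, 2], distinct: False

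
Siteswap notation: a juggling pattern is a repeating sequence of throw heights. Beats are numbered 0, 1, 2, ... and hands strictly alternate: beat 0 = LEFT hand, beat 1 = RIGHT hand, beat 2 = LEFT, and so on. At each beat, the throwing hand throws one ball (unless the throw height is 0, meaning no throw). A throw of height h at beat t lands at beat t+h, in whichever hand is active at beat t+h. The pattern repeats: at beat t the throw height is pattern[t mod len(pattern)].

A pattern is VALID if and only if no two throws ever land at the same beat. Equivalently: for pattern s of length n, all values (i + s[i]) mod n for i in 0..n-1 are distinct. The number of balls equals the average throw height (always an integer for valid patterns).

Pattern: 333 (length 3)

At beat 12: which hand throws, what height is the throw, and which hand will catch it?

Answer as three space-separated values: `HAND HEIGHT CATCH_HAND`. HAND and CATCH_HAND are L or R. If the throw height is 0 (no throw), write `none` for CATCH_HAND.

Answer: L 3 R

Derivation:
Beat 12: 12 mod 2 = 0, so hand = L
Throw height = pattern[12 mod 3] = pattern[0] = 3
Lands at beat 12+3=15, 15 mod 2 = 1, so catch hand = R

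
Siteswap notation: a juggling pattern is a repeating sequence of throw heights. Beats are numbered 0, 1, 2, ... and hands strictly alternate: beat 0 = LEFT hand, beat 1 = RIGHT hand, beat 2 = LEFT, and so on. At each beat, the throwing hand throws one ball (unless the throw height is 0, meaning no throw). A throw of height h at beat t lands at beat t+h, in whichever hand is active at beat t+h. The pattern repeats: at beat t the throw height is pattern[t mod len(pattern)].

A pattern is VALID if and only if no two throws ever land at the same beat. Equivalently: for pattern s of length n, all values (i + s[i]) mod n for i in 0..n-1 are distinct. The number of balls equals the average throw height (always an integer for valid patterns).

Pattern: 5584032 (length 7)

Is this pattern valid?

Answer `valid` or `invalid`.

Answer: invalid

Derivation:
i=0: (i + s[i]) mod n = (0 + 5) mod 7 = 5
i=1: (i + s[i]) mod n = (1 + 5) mod 7 = 6
i=2: (i + s[i]) mod n = (2 + 8) mod 7 = 3
i=3: (i + s[i]) mod n = (3 + 4) mod 7 = 0
i=4: (i + s[i]) mod n = (4 + 0) mod 7 = 4
i=5: (i + s[i]) mod n = (5 + 3) mod 7 = 1
i=6: (i + s[i]) mod n = (6 + 2) mod 7 = 1
Residues: [5, 6, 3, 0, 4, 1, 1], distinct: False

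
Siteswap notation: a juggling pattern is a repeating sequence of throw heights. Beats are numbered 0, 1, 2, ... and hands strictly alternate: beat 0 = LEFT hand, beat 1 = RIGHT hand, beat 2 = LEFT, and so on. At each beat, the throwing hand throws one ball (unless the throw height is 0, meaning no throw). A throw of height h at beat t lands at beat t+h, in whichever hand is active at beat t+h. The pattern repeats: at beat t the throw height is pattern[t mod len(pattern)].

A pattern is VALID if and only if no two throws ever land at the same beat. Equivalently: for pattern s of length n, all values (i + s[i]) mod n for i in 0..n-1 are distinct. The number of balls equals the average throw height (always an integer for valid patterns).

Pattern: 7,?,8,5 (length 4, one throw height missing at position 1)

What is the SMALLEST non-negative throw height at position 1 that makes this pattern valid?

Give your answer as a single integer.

i=0: (0 + 7) mod 4 = 3
i=1: s[i]=? (unknown)
i=2: (2 + 8) mod 4 = 2
i=3: (3 + 5) mod 4 = 0
Known residues: [0, 2, 3]; need a permutation of 0..3, so missing residue r = 1
Need (1 + s) mod 4 = 1; smallest s = (1 - 1) mod 4 = 0

Answer: 0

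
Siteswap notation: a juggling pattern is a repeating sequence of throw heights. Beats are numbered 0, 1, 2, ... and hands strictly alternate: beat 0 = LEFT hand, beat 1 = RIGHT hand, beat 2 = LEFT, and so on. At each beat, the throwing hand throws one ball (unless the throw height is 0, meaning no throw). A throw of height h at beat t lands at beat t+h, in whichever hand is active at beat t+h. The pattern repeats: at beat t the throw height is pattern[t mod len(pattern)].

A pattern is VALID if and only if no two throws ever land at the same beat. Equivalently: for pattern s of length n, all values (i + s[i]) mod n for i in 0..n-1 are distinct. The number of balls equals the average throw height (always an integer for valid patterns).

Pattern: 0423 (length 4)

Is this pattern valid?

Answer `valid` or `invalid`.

Answer: invalid

Derivation:
i=0: (i + s[i]) mod n = (0 + 0) mod 4 = 0
i=1: (i + s[i]) mod n = (1 + 4) mod 4 = 1
i=2: (i + s[i]) mod n = (2 + 2) mod 4 = 0
i=3: (i + s[i]) mod n = (3 + 3) mod 4 = 2
Residues: [0, 1, 0, 2], distinct: False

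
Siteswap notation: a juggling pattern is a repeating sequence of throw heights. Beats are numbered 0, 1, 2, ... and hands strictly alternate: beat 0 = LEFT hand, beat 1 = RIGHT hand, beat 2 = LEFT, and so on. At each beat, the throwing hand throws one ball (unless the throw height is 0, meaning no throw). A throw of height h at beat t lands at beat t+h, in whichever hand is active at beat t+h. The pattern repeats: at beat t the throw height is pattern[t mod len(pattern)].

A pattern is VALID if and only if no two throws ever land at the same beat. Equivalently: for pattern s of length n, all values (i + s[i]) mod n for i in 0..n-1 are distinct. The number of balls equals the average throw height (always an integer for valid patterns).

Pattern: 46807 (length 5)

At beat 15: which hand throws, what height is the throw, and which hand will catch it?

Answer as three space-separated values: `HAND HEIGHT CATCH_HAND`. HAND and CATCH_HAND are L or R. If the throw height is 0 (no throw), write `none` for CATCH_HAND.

Beat 15: 15 mod 2 = 1, so hand = R
Throw height = pattern[15 mod 5] = pattern[0] = 4
Lands at beat 15+4=19, 19 mod 2 = 1, so catch hand = R

Answer: R 4 R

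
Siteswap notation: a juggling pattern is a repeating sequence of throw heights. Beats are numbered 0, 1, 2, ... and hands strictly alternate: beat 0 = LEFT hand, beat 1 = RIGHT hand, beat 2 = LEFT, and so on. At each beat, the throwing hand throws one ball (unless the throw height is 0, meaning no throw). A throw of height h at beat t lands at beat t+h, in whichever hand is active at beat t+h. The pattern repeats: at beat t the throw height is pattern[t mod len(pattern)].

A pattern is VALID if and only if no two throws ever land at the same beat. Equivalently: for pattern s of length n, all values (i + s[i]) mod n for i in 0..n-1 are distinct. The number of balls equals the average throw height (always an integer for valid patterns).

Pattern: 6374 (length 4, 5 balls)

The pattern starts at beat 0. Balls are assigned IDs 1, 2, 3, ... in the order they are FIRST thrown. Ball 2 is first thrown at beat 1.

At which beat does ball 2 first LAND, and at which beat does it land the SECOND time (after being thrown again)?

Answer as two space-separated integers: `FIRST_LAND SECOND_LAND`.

Beat 0 (L): throw ball1 h=6 -> lands@6:L; in-air after throw: [b1@6:L]
Beat 1 (R): throw ball2 h=3 -> lands@4:L; in-air after throw: [b2@4:L b1@6:L]
Beat 2 (L): throw ball3 h=7 -> lands@9:R; in-air after throw: [b2@4:L b1@6:L b3@9:R]
Beat 3 (R): throw ball4 h=4 -> lands@7:R; in-air after throw: [b2@4:L b1@6:L b4@7:R b3@9:R]
Beat 4 (L): throw ball2 h=6 -> lands@10:L; in-air after throw: [b1@6:L b4@7:R b3@9:R b2@10:L]
Beat 5 (R): throw ball5 h=3 -> lands@8:L; in-air after throw: [b1@6:L b4@7:R b5@8:L b3@9:R b2@10:L]
Beat 6 (L): throw ball1 h=7 -> lands@13:R; in-air after throw: [b4@7:R b5@8:L b3@9:R b2@10:L b1@13:R]
Beat 7 (R): throw ball4 h=4 -> lands@11:R; in-air after throw: [b5@8:L b3@9:R b2@10:L b4@11:R b1@13:R]
Beat 8 (L): throw ball5 h=6 -> lands@14:L; in-air after throw: [b3@9:R b2@10:L b4@11:R b1@13:R b5@14:L]
Beat 9 (R): throw ball3 h=3 -> lands@12:L; in-air after throw: [b2@10:L b4@11:R b3@12:L b1@13:R b5@14:L]
Beat 10 (L): throw ball2 h=7 -> lands@17:R; in-air after throw: [b4@11:R b3@12:L b1@13:R b5@14:L b2@17:R]
Ball 2: thrown@1 h=3 -> first land @4; rethrown@4 h=6 -> second land @10

Answer: 4 10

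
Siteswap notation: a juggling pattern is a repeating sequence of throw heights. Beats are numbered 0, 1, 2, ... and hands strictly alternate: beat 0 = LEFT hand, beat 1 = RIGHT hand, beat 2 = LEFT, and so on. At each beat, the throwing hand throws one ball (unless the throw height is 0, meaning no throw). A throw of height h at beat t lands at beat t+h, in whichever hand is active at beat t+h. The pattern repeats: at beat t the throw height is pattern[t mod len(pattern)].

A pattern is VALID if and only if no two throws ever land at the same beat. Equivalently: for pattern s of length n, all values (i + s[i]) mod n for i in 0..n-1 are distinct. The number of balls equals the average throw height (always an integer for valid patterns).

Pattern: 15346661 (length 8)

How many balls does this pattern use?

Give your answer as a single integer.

Pattern = [1, 5, 3, 4, 6, 6, 6, 1], length n = 8
  position 0: throw height = 1, running sum = 1
  position 1: throw height = 5, running sum = 6
  position 2: throw height = 3, running sum = 9
  position 3: throw height = 4, running sum = 13
  position 4: throw height = 6, running sum = 19
  position 5: throw height = 6, running sum = 25
  position 6: throw height = 6, running sum = 31
  position 7: throw height = 1, running sum = 32
Total sum = 32; balls = sum / n = 32 / 8 = 4

Answer: 4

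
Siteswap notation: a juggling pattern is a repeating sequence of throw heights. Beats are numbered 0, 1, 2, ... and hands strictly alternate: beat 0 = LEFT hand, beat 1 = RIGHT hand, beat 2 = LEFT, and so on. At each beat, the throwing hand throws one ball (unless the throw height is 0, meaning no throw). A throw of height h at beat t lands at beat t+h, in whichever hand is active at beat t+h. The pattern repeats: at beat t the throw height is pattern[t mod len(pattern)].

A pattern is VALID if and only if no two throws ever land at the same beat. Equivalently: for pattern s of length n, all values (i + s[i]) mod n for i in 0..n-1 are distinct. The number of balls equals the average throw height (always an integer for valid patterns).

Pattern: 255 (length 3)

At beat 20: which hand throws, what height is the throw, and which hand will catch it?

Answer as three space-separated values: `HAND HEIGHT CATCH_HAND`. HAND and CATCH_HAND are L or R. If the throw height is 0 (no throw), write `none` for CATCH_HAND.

Answer: L 5 R

Derivation:
Beat 20: 20 mod 2 = 0, so hand = L
Throw height = pattern[20 mod 3] = pattern[2] = 5
Lands at beat 20+5=25, 25 mod 2 = 1, so catch hand = R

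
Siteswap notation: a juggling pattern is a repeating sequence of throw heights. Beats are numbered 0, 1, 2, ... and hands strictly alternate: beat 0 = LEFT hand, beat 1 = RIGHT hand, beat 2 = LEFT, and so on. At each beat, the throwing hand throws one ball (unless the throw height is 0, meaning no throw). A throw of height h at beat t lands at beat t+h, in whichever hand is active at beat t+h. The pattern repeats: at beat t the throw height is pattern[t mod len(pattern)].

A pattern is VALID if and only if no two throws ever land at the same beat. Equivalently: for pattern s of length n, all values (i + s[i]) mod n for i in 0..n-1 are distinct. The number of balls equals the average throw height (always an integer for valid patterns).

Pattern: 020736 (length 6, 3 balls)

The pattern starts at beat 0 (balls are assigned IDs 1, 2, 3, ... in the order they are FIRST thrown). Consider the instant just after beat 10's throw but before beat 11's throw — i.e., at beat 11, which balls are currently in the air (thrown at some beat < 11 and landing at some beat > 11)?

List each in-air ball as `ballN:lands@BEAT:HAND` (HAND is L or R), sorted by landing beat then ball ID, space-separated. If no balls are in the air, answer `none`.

Beat 1 (R): throw ball1 h=2 -> lands@3:R; in-air after throw: [b1@3:R]
Beat 3 (R): throw ball1 h=7 -> lands@10:L; in-air after throw: [b1@10:L]
Beat 4 (L): throw ball2 h=3 -> lands@7:R; in-air after throw: [b2@7:R b1@10:L]
Beat 5 (R): throw ball3 h=6 -> lands@11:R; in-air after throw: [b2@7:R b1@10:L b3@11:R]
Beat 7 (R): throw ball2 h=2 -> lands@9:R; in-air after throw: [b2@9:R b1@10:L b3@11:R]
Beat 9 (R): throw ball2 h=7 -> lands@16:L; in-air after throw: [b1@10:L b3@11:R b2@16:L]
Beat 10 (L): throw ball1 h=3 -> lands@13:R; in-air after throw: [b3@11:R b1@13:R b2@16:L]
Beat 11 (R): throw ball3 h=6 -> lands@17:R; in-air after throw: [b1@13:R b2@16:L b3@17:R]

Answer: ball1:lands@13:R ball2:lands@16:L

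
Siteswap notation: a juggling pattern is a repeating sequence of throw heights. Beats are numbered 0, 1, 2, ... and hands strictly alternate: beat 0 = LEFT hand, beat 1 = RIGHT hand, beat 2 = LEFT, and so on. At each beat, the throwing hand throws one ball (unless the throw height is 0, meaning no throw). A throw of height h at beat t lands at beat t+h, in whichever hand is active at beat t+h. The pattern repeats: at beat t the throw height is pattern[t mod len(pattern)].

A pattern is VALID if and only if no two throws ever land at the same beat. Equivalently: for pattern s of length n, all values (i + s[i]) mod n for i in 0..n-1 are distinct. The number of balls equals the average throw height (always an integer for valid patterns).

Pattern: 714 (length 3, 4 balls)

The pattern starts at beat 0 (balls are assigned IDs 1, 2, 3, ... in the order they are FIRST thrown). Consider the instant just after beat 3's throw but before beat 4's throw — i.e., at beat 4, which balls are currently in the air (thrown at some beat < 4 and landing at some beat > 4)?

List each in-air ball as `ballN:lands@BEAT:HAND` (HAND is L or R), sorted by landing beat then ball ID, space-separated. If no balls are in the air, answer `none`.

Answer: ball2:lands@6:L ball1:lands@7:R ball3:lands@10:L

Derivation:
Beat 0 (L): throw ball1 h=7 -> lands@7:R; in-air after throw: [b1@7:R]
Beat 1 (R): throw ball2 h=1 -> lands@2:L; in-air after throw: [b2@2:L b1@7:R]
Beat 2 (L): throw ball2 h=4 -> lands@6:L; in-air after throw: [b2@6:L b1@7:R]
Beat 3 (R): throw ball3 h=7 -> lands@10:L; in-air after throw: [b2@6:L b1@7:R b3@10:L]
Beat 4 (L): throw ball4 h=1 -> lands@5:R; in-air after throw: [b4@5:R b2@6:L b1@7:R b3@10:L]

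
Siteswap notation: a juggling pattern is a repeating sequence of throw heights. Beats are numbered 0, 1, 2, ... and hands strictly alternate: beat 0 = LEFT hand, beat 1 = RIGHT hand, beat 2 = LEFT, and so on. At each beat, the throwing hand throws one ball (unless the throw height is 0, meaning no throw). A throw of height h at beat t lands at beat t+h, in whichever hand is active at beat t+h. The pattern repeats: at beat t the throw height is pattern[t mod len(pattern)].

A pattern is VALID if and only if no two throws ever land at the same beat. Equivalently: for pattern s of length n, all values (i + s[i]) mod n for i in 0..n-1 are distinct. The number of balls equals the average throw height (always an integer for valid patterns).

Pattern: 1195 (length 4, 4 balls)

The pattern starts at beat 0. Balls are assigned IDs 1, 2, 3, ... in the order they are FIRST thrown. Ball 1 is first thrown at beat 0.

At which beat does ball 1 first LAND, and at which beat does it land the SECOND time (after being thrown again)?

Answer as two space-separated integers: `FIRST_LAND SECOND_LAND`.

Beat 0 (L): throw ball1 h=1 -> lands@1:R; in-air after throw: [b1@1:R]
Beat 1 (R): throw ball1 h=1 -> lands@2:L; in-air after throw: [b1@2:L]
Beat 2 (L): throw ball1 h=9 -> lands@11:R; in-air after throw: [b1@11:R]
Ball 1: thrown@0 h=1 -> first land @1; rethrown@1 h=1 -> second land @2

Answer: 1 2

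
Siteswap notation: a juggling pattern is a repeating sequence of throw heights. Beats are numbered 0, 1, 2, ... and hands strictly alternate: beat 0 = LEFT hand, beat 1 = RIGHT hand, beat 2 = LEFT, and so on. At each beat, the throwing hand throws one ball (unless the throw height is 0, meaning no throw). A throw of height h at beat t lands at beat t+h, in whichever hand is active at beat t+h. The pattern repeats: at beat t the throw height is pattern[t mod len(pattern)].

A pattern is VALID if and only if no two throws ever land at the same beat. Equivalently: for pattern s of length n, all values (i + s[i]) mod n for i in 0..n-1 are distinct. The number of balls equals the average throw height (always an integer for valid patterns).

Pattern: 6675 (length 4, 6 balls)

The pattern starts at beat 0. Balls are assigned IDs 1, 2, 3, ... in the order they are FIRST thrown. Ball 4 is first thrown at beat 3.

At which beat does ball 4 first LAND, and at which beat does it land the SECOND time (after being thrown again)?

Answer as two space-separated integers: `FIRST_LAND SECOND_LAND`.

Answer: 8 14

Derivation:
Beat 0 (L): throw ball1 h=6 -> lands@6:L; in-air after throw: [b1@6:L]
Beat 1 (R): throw ball2 h=6 -> lands@7:R; in-air after throw: [b1@6:L b2@7:R]
Beat 2 (L): throw ball3 h=7 -> lands@9:R; in-air after throw: [b1@6:L b2@7:R b3@9:R]
Beat 3 (R): throw ball4 h=5 -> lands@8:L; in-air after throw: [b1@6:L b2@7:R b4@8:L b3@9:R]
Beat 4 (L): throw ball5 h=6 -> lands@10:L; in-air after throw: [b1@6:L b2@7:R b4@8:L b3@9:R b5@10:L]
Beat 5 (R): throw ball6 h=6 -> lands@11:R; in-air after throw: [b1@6:L b2@7:R b4@8:L b3@9:R b5@10:L b6@11:R]
Beat 6 (L): throw ball1 h=7 -> lands@13:R; in-air after throw: [b2@7:R b4@8:L b3@9:R b5@10:L b6@11:R b1@13:R]
Beat 7 (R): throw ball2 h=5 -> lands@12:L; in-air after throw: [b4@8:L b3@9:R b5@10:L b6@11:R b2@12:L b1@13:R]
Beat 8 (L): throw ball4 h=6 -> lands@14:L; in-air after throw: [b3@9:R b5@10:L b6@11:R b2@12:L b1@13:R b4@14:L]
Beat 9 (R): throw ball3 h=6 -> lands@15:R; in-air after throw: [b5@10:L b6@11:R b2@12:L b1@13:R b4@14:L b3@15:R]
Beat 10 (L): throw ball5 h=7 -> lands@17:R; in-air after throw: [b6@11:R b2@12:L b1@13:R b4@14:L b3@15:R b5@17:R]
Beat 11 (R): throw ball6 h=5 -> lands@16:L; in-air after throw: [b2@12:L b1@13:R b4@14:L b3@15:R b6@16:L b5@17:R]
Beat 12 (L): throw ball2 h=6 -> lands@18:L; in-air after throw: [b1@13:R b4@14:L b3@15:R b6@16:L b5@17:R b2@18:L]
Beat 13 (R): throw ball1 h=6 -> lands@19:R; in-air after throw: [b4@14:L b3@15:R b6@16:L b5@17:R b2@18:L b1@19:R]
Beat 14 (L): throw ball4 h=7 -> lands@21:R; in-air after throw: [b3@15:R b6@16:L b5@17:R b2@18:L b1@19:R b4@21:R]
Ball 4: thrown@3 h=5 -> first land @8; rethrown@8 h=6 -> second land @14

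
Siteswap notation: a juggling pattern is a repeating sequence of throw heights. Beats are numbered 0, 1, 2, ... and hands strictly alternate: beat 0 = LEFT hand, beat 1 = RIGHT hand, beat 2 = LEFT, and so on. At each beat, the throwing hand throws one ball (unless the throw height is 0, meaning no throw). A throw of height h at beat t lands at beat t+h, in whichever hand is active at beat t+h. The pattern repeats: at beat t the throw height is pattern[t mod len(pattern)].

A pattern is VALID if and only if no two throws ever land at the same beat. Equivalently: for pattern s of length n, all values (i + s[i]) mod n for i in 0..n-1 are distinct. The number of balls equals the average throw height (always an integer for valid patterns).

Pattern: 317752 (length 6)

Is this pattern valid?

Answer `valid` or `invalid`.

Answer: invalid

Derivation:
i=0: (i + s[i]) mod n = (0 + 3) mod 6 = 3
i=1: (i + s[i]) mod n = (1 + 1) mod 6 = 2
i=2: (i + s[i]) mod n = (2 + 7) mod 6 = 3
i=3: (i + s[i]) mod n = (3 + 7) mod 6 = 4
i=4: (i + s[i]) mod n = (4 + 5) mod 6 = 3
i=5: (i + s[i]) mod n = (5 + 2) mod 6 = 1
Residues: [3, 2, 3, 4, 3, 1], distinct: False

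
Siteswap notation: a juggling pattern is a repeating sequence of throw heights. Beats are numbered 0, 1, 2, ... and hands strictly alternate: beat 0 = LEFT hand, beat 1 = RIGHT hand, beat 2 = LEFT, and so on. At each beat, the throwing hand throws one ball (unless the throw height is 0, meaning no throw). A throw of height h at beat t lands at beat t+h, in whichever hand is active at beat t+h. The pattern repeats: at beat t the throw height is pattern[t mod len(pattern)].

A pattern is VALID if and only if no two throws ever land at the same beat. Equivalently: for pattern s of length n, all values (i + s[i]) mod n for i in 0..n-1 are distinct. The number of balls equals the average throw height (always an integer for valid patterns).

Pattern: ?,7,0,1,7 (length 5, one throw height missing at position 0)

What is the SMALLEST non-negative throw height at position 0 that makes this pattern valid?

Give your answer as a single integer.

Answer: 0

Derivation:
i=0: s[i]=? (unknown)
i=1: (1 + 7) mod 5 = 3
i=2: (2 + 0) mod 5 = 2
i=3: (3 + 1) mod 5 = 4
i=4: (4 + 7) mod 5 = 1
Known residues: [1, 2, 3, 4]; need a permutation of 0..4, so missing residue r = 0
Need (0 + s) mod 5 = 0; smallest s = (0 - 0) mod 5 = 0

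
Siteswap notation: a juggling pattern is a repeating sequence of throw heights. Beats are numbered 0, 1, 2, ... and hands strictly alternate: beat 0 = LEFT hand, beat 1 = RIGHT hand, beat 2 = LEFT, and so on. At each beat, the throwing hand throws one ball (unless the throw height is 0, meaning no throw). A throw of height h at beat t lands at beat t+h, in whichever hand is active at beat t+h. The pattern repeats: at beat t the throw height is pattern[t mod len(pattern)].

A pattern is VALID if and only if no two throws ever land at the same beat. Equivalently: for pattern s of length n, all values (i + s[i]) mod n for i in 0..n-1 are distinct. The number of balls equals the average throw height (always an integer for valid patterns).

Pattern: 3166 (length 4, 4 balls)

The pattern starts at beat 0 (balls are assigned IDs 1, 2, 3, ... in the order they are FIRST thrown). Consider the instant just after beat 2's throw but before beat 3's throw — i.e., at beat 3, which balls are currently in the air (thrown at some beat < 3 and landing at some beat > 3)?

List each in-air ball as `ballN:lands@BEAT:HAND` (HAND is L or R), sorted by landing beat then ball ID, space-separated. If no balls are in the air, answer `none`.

Answer: ball2:lands@8:L

Derivation:
Beat 0 (L): throw ball1 h=3 -> lands@3:R; in-air after throw: [b1@3:R]
Beat 1 (R): throw ball2 h=1 -> lands@2:L; in-air after throw: [b2@2:L b1@3:R]
Beat 2 (L): throw ball2 h=6 -> lands@8:L; in-air after throw: [b1@3:R b2@8:L]
Beat 3 (R): throw ball1 h=6 -> lands@9:R; in-air after throw: [b2@8:L b1@9:R]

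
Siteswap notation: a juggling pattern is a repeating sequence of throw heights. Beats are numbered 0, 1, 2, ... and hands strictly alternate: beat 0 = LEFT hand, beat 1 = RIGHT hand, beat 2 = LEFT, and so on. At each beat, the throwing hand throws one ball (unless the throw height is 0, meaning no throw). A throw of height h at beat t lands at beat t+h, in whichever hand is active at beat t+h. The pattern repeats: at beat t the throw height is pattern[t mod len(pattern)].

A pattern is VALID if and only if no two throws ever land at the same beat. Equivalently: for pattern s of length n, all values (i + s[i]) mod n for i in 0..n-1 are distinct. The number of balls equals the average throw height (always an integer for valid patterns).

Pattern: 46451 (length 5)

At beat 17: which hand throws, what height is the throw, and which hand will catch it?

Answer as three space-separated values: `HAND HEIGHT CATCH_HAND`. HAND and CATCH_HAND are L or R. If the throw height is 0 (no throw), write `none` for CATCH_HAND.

Beat 17: 17 mod 2 = 1, so hand = R
Throw height = pattern[17 mod 5] = pattern[2] = 4
Lands at beat 17+4=21, 21 mod 2 = 1, so catch hand = R

Answer: R 4 R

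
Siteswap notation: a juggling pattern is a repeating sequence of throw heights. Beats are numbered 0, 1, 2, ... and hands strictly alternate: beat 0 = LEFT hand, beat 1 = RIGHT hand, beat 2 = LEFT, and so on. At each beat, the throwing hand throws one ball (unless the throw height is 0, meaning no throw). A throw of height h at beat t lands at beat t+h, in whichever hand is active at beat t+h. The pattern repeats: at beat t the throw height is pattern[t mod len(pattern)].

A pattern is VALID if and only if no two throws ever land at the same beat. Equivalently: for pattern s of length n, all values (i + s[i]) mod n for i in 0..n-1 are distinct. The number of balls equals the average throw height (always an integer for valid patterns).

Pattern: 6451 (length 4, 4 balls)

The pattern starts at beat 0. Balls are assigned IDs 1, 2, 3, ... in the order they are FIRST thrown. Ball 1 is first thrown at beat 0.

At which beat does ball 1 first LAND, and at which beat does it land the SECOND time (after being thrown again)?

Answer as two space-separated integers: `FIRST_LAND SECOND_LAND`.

Beat 0 (L): throw ball1 h=6 -> lands@6:L; in-air after throw: [b1@6:L]
Beat 1 (R): throw ball2 h=4 -> lands@5:R; in-air after throw: [b2@5:R b1@6:L]
Beat 2 (L): throw ball3 h=5 -> lands@7:R; in-air after throw: [b2@5:R b1@6:L b3@7:R]
Beat 3 (R): throw ball4 h=1 -> lands@4:L; in-air after throw: [b4@4:L b2@5:R b1@6:L b3@7:R]
Beat 4 (L): throw ball4 h=6 -> lands@10:L; in-air after throw: [b2@5:R b1@6:L b3@7:R b4@10:L]
Beat 5 (R): throw ball2 h=4 -> lands@9:R; in-air after throw: [b1@6:L b3@7:R b2@9:R b4@10:L]
Beat 6 (L): throw ball1 h=5 -> lands@11:R; in-air after throw: [b3@7:R b2@9:R b4@10:L b1@11:R]
Beat 7 (R): throw ball3 h=1 -> lands@8:L; in-air after throw: [b3@8:L b2@9:R b4@10:L b1@11:R]
Beat 8 (L): throw ball3 h=6 -> lands@14:L; in-air after throw: [b2@9:R b4@10:L b1@11:R b3@14:L]
Beat 9 (R): throw ball2 h=4 -> lands@13:R; in-air after throw: [b4@10:L b1@11:R b2@13:R b3@14:L]
Beat 10 (L): throw ball4 h=5 -> lands@15:R; in-air after throw: [b1@11:R b2@13:R b3@14:L b4@15:R]
Beat 11 (R): throw ball1 h=1 -> lands@12:L; in-air after throw: [b1@12:L b2@13:R b3@14:L b4@15:R]
Ball 1: thrown@0 h=6 -> first land @6; rethrown@6 h=5 -> second land @11

Answer: 6 11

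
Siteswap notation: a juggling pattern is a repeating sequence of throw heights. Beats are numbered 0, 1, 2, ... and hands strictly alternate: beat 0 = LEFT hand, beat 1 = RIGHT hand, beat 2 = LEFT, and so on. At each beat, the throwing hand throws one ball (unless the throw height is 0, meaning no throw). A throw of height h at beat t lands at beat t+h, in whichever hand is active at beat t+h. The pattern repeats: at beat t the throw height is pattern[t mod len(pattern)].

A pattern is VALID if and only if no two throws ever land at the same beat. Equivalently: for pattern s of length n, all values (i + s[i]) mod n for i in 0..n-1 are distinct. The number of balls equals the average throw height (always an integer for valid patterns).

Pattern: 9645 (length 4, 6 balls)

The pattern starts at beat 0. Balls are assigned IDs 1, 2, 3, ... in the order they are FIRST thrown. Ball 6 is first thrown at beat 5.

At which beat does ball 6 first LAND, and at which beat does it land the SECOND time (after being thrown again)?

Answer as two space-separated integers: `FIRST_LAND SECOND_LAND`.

Beat 0 (L): throw ball1 h=9 -> lands@9:R; in-air after throw: [b1@9:R]
Beat 1 (R): throw ball2 h=6 -> lands@7:R; in-air after throw: [b2@7:R b1@9:R]
Beat 2 (L): throw ball3 h=4 -> lands@6:L; in-air after throw: [b3@6:L b2@7:R b1@9:R]
Beat 3 (R): throw ball4 h=5 -> lands@8:L; in-air after throw: [b3@6:L b2@7:R b4@8:L b1@9:R]
Beat 4 (L): throw ball5 h=9 -> lands@13:R; in-air after throw: [b3@6:L b2@7:R b4@8:L b1@9:R b5@13:R]
Beat 5 (R): throw ball6 h=6 -> lands@11:R; in-air after throw: [b3@6:L b2@7:R b4@8:L b1@9:R b6@11:R b5@13:R]
Beat 6 (L): throw ball3 h=4 -> lands@10:L; in-air after throw: [b2@7:R b4@8:L b1@9:R b3@10:L b6@11:R b5@13:R]
Beat 7 (R): throw ball2 h=5 -> lands@12:L; in-air after throw: [b4@8:L b1@9:R b3@10:L b6@11:R b2@12:L b5@13:R]
Beat 8 (L): throw ball4 h=9 -> lands@17:R; in-air after throw: [b1@9:R b3@10:L b6@11:R b2@12:L b5@13:R b4@17:R]
Beat 9 (R): throw ball1 h=6 -> lands@15:R; in-air after throw: [b3@10:L b6@11:R b2@12:L b5@13:R b1@15:R b4@17:R]
Beat 10 (L): throw ball3 h=4 -> lands@14:L; in-air after throw: [b6@11:R b2@12:L b5@13:R b3@14:L b1@15:R b4@17:R]
Beat 11 (R): throw ball6 h=5 -> lands@16:L; in-air after throw: [b2@12:L b5@13:R b3@14:L b1@15:R b6@16:L b4@17:R]
Beat 12 (L): throw ball2 h=9 -> lands@21:R; in-air after throw: [b5@13:R b3@14:L b1@15:R b6@16:L b4@17:R b2@21:R]
Beat 13 (R): throw ball5 h=6 -> lands@19:R; in-air after throw: [b3@14:L b1@15:R b6@16:L b4@17:R b5@19:R b2@21:R]
Beat 14 (L): throw ball3 h=4 -> lands@18:L; in-air after throw: [b1@15:R b6@16:L b4@17:R b3@18:L b5@19:R b2@21:R]
Beat 15 (R): throw ball1 h=5 -> lands@20:L; in-air after throw: [b6@16:L b4@17:R b3@18:L b5@19:R b1@20:L b2@21:R]
Beat 16 (L): throw ball6 h=9 -> lands@25:R; in-air after throw: [b4@17:R b3@18:L b5@19:R b1@20:L b2@21:R b6@25:R]
Ball 6: thrown@5 h=6 -> first land @11; rethrown@11 h=5 -> second land @16

Answer: 11 16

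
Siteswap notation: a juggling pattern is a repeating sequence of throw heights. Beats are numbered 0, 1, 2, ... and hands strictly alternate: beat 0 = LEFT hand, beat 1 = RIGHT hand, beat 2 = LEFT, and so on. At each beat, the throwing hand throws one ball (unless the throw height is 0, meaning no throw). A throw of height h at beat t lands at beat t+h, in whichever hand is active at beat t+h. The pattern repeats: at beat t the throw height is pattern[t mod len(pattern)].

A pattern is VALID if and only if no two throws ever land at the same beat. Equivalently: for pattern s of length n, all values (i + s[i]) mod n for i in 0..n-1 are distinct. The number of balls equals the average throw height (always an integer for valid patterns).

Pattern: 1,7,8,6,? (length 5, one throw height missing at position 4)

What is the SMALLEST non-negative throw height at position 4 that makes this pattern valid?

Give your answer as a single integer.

Answer: 3

Derivation:
i=0: (0 + 1) mod 5 = 1
i=1: (1 + 7) mod 5 = 3
i=2: (2 + 8) mod 5 = 0
i=3: (3 + 6) mod 5 = 4
i=4: s[i]=? (unknown)
Known residues: [0, 1, 3, 4]; need a permutation of 0..4, so missing residue r = 2
Need (4 + s) mod 5 = 2; smallest s = (2 - 4) mod 5 = 3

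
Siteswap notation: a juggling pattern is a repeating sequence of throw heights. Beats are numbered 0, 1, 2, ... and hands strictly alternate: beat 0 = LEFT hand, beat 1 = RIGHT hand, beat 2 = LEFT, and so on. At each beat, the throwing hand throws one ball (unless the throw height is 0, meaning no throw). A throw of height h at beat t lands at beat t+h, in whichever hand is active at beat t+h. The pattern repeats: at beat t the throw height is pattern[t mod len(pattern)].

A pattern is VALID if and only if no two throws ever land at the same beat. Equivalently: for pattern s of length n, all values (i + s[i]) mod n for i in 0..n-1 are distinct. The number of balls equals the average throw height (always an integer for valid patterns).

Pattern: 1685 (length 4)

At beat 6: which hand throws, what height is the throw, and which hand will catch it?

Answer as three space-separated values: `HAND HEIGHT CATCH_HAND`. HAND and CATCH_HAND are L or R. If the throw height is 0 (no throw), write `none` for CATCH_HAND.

Answer: L 8 L

Derivation:
Beat 6: 6 mod 2 = 0, so hand = L
Throw height = pattern[6 mod 4] = pattern[2] = 8
Lands at beat 6+8=14, 14 mod 2 = 0, so catch hand = L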